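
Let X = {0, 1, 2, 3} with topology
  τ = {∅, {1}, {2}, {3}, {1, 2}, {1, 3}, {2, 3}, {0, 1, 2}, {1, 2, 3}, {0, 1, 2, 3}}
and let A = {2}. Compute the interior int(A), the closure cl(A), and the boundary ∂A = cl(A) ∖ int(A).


int(A) = {2}, cl(A) = {0, 2}, ∂A = {0}.

Closed sets in (X, τ) are complements of opens:
  closed(X, τ) = {∅, {0}, {3}, {0, 1}, {0, 2}, {0, 3}, {0, 1, 2}, {0, 1, 3}, {0, 2, 3}, {0, 1, 2, 3}}.
int(A) = ⋃ {U ∈ τ : U ⊆ A}. Opens contained in A: ∅, {2}.
Taking the union of these: int(A) = {2}.
cl(A) = ⋂ {C closed : A ⊆ C}. Closed sets containing A: {0, 2}, {0, 1, 2}, {0, 2, 3}, {0, 1, 2, 3}.
Intersecting these: cl(A) = {0, 2}.
∂A = cl(A) ∖ int(A) = {0, 2} ∖ {2} = {0}.


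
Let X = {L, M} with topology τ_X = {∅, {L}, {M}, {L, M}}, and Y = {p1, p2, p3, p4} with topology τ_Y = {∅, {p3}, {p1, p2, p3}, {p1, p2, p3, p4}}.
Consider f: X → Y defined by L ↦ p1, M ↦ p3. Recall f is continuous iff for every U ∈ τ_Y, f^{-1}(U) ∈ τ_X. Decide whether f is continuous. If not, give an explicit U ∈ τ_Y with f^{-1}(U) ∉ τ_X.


f IS continuous.

Compute f^{-1}(U) for each U ∈ τ_Y:
  U = ∅: f^{-1}(U) = ∅ ∈ τ_X ✓.
  U = {p3}: f^{-1}(U) = {M} ∈ τ_X ✓.
  U = {p1, p2, p3}: f^{-1}(U) = {L, M} ∈ τ_X ✓.
  U = {p1, p2, p3, p4}: f^{-1}(U) = {L, M} ∈ τ_X ✓.
Every preimage lies in τ_X, so f IS continuous.


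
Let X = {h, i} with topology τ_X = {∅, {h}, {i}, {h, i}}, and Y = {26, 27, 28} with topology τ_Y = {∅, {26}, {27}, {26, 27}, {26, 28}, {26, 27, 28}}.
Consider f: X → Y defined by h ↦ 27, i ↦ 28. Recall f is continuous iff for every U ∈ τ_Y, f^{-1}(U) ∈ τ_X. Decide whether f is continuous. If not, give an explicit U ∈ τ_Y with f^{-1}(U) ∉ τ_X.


f IS continuous.

Compute f^{-1}(U) for each U ∈ τ_Y:
  U = ∅: f^{-1}(U) = ∅ ∈ τ_X ✓.
  U = {26}: f^{-1}(U) = ∅ ∈ τ_X ✓.
  U = {27}: f^{-1}(U) = {h} ∈ τ_X ✓.
  U = {26, 27}: f^{-1}(U) = {h} ∈ τ_X ✓.
  U = {26, 28}: f^{-1}(U) = {i} ∈ τ_X ✓.
  U = {26, 27, 28}: f^{-1}(U) = {h, i} ∈ τ_X ✓.
Every preimage lies in τ_X, so f IS continuous.


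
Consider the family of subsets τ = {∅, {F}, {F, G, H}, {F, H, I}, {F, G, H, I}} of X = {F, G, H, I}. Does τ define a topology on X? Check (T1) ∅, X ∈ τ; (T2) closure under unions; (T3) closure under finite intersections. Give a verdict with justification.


τ is NOT a topology on X.

Axiom (T1): ∅ ∈ τ? Yes; X ∈ τ? Yes.
Axiom (T2/T3): check pairwise unions and intersections of members of τ.
Counterexample for (T3): {F, G, H} ∩ {F, H, I} = {F, H} ∉ τ. Therefore τ is NOT a topology.


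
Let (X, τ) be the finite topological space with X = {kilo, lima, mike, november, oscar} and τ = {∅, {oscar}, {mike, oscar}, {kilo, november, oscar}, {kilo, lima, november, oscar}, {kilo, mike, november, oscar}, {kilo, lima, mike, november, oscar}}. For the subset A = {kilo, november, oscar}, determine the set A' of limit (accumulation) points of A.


A' = {kilo, lima, mike, november}

For each x ∈ X, list the open sets U ∈ τ with x ∈ U, then check whether U ∩ (A ∖ {x}) ≠ ∅ for every such U.
  x = kilo: opens ∋ x are {kilo, november, oscar}, {kilo, lima, november, oscar}, {kilo, mike, november, oscar}, {kilo, lima, mike, november, oscar}; each meets A ∖ {kilo}, so x IS a limit point.
  x = lima: opens ∋ x are {kilo, lima, november, oscar}, {kilo, lima, mike, november, oscar}; each meets A ∖ {lima}, so x IS a limit point.
  x = mike: opens ∋ x are {mike, oscar}, {kilo, mike, november, oscar}, {kilo, lima, mike, november, oscar}; each meets A ∖ {mike}, so x IS a limit point.
  x = november: opens ∋ x are {kilo, november, oscar}, {kilo, lima, november, oscar}, {kilo, mike, november, oscar}, {kilo, lima, mike, november, oscar}; each meets A ∖ {november}, so x IS a limit point.
  x = oscar: open {oscar} ∋ x has {oscar} ∩ (A ∖ {oscar}) = ∅, so x is NOT a limit point.
Collecting: A' = {kilo, lima, mike, november}.


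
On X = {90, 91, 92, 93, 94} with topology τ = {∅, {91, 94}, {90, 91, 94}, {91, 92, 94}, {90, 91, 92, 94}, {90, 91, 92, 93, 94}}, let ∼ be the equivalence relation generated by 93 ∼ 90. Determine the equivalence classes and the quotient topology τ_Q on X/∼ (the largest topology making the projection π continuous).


X/∼ = {[90=93], [91], [92], [94]}; |τ_Q| = 4.

Equivalence classes: [90=93], [91], [92], [94].
Quotient map π: X → X/∼ sends 90 ↦ [90=93], 91 ↦ [91], 92 ↦ [92], 93 ↦ [90=93], 94 ↦ [94].
For each subset V ⊆ X/∼, compute π^{-1}(V) ⊆ X and check whether π^{-1}(V) ∈ τ. V is open in τ_Q iff π^{-1}(V) ∈ τ.
  V = {}: π^{-1}(V) = ∅ ∈ τ ✓.
  V = {[90=93]}: π^{-1}(V) = {90, 93} ∉ τ ✗.
  V = {[91]}: π^{-1}(V) = {91} ∉ τ ✗.
  V = {[90=93], [91]}: π^{-1}(V) = {90, 91, 93} ∉ τ ✗.
  V = {[92]}: π^{-1}(V) = {92} ∉ τ ✗.
  V = {[90=93], [92]}: π^{-1}(V) = {90, 92, 93} ∉ τ ✗.
  V = {[91], [92]}: π^{-1}(V) = {91, 92} ∉ τ ✗.
  V = {[90=93], [91], [92]}: π^{-1}(V) = {90, 91, 92, 93} ∉ τ ✗.
  V = {[94]}: π^{-1}(V) = {94} ∉ τ ✗.
  V = {[90=93], [94]}: π^{-1}(V) = {90, 93, 94} ∉ τ ✗.
  V = {[91], [94]}: π^{-1}(V) = {91, 94} ∈ τ ✓.
  V = {[90=93], [91], [94]}: π^{-1}(V) = {90, 91, 93, 94} ∉ τ ✗.
  V = {[92], [94]}: π^{-1}(V) = {92, 94} ∉ τ ✗.
  V = {[90=93], [92], [94]}: π^{-1}(V) = {90, 92, 93, 94} ∉ τ ✗.
  V = {[91], [92], [94]}: π^{-1}(V) = {91, 92, 94} ∈ τ ✓.
  V = {[90=93], [91], [92], [94]}: π^{-1}(V) = {90, 91, 92, 93, 94} ∈ τ ✓.
Open sets in the quotient: τ_Q = {{}, {[91], [94]}, {[91], [92], [94]}, {[90=93], [91], [92], [94]}} (4 elements).


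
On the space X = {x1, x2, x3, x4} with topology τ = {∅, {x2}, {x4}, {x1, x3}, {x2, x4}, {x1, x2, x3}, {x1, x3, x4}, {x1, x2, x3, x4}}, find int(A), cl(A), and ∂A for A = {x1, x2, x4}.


int(A) = {x2, x4}, cl(A) = {x1, x2, x3, x4}, ∂A = {x1, x3}.

Closed sets in (X, τ) are complements of opens:
  closed(X, τ) = {∅, {x2}, {x4}, {x1, x3}, {x2, x4}, {x1, x2, x3}, {x1, x3, x4}, {x1, x2, x3, x4}}.
int(A) = ⋃ {U ∈ τ : U ⊆ A}. Opens contained in A: ∅, {x2}, {x4}, {x2, x4}.
Taking the union of these: int(A) = {x2, x4}.
cl(A) = ⋂ {C closed : A ⊆ C}. Closed sets containing A: {x1, x2, x3, x4}.
Intersecting these: cl(A) = {x1, x2, x3, x4}.
∂A = cl(A) ∖ int(A) = {x1, x2, x3, x4} ∖ {x2, x4} = {x1, x3}.


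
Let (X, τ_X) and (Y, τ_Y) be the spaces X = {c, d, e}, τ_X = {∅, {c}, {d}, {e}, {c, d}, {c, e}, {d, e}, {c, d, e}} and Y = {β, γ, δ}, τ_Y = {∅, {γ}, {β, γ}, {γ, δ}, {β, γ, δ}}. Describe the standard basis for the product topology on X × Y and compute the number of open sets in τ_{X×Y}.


Basis B = {∅ × ∅, {c} × {γ}, {d} × {γ}, {e} × {γ}, {c} × {β, γ}, {c} × {γ, δ}, {c, d} × {γ}, {c, e} × {γ}, {d} × {β, γ}, {d} × {γ, δ}, {d, e} × {γ}, {e} × {β, γ}, {e} × {γ, δ}, {c} × {β, γ, δ}, {c, d, e} × {γ}, {d} × {β, γ, δ}, {e} × {β, γ, δ}, {c, d} × {β, γ}, {c, e} × {β, γ}, {c, d} × {γ, δ}, {c, e} × {γ, δ}, {d, e} × {β, γ}, {d, e} × {γ, δ}, {c, d} × {β, γ, δ}, {c, e} × {β, γ, δ}, {c, d, e} × {β, γ}, {c, d, e} × {γ, δ}, {d, e} × {β, γ, δ}, {c, d, e} × {β, γ, δ}}; |τ_{X×Y}| = 125.

Enumerate products U × V with U ∈ τ_X, V ∈ τ_Y (deduplicated):
  ∅ × ∅ = {} (∅)
  {c} × {γ} = {(c,γ)}
  {d} × {γ} = {(d,γ)}
  {e} × {γ} = {(e,γ)}
  {c} × {β, γ} = {(c,β), (c,γ)}
  {c} × {γ, δ} = {(c,γ), (c,δ)}
  {c, d} × {γ} = {(c,γ), (d,γ)}
  {c, e} × {γ} = {(c,γ), (e,γ)}
  {d} × {β, γ} = {(d,β), (d,γ)}
  {d} × {γ, δ} = {(d,γ), (d,δ)}
  {d, e} × {γ} = {(d,γ), (e,γ)}
  {e} × {β, γ} = {(e,β), (e,γ)}
  {e} × {γ, δ} = {(e,γ), (e,δ)}
  {c} × {β, γ, δ} = {(c,β), (c,γ), (c,δ)}
  {c, d, e} × {γ} = {(c,γ), (d,γ), (e,γ)}
  {d} × {β, γ, δ} = {(d,β), (d,γ), (d,δ)}
  {e} × {β, γ, δ} = {(e,β), (e,γ), (e,δ)}
  {c, d} × {β, γ} = {(c,β), (c,γ), (d,β), (d,γ)}
  {c, e} × {β, γ} = {(c,β), (c,γ), (e,β), (e,γ)}
  {c, d} × {γ, δ} = {(c,γ), (c,δ), (d,γ), (d,δ)}
  {c, e} × {γ, δ} = {(c,γ), (c,δ), (e,γ), (e,δ)}
  {d, e} × {β, γ} = {(d,β), (d,γ), (e,β), (e,γ)}
  {d, e} × {γ, δ} = {(d,γ), (d,δ), (e,γ), (e,δ)}
  {c, d} × {β, γ, δ} = {(c,β), (c,γ), (c,δ), (d,β), (d,γ), (d,δ)}
  {c, e} × {β, γ, δ} = {(c,β), (c,γ), (c,δ), (e,β), (e,γ), (e,δ)}
  {c, d, e} × {β, γ} = {(c,β), (c,γ), (d,β), (d,γ), (e,β), (e,γ)}
  {c, d, e} × {γ, δ} = {(c,γ), (c,δ), (d,γ), (d,δ), (e,γ), (e,δ)}
  {d, e} × {β, γ, δ} = {(d,β), (d,γ), (d,δ), (e,β), (e,γ), (e,δ)}
  {c, d, e} × {β, γ, δ} = {(c,β), (c,γ), (c,δ), (d,β), (d,γ), (d,δ), (e,β), (e,γ), (e,δ)}
These 29 distinct sets form the basis B.
Close under arbitrary unions to get τ_{X×Y}; counting gives |τ_{X×Y}| = 125.


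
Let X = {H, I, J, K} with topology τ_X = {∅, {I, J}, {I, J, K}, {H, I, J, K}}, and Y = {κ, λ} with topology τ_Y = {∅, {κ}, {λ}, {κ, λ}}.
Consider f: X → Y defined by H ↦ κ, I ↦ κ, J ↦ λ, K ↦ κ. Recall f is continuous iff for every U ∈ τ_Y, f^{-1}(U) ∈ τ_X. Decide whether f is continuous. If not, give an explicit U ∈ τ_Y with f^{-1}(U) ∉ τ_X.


f is NOT continuous.

Compute f^{-1}(U) for each U ∈ τ_Y:
  U = ∅: f^{-1}(U) = ∅ ∈ τ_X ✓.
  U = {κ}: f^{-1}(U) = {H, I, K} ∉ τ_X ✗.
  U = {λ}: f^{-1}(U) = {J} ∉ τ_X ✗.
  U = {κ, λ}: f^{-1}(U) = {H, I, J, K} ∈ τ_X ✓.
Found U = {κ} with f^{-1}(U) = {H, I, K} not in τ_X. Therefore f is NOT continuous.


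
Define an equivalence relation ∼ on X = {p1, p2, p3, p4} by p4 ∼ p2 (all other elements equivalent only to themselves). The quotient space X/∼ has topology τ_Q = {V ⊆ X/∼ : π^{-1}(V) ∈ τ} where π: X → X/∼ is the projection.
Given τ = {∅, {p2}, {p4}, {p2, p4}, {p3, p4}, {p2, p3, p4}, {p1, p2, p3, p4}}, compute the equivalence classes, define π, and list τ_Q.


X/∼ = {[p1], [p2=p4], [p3]}; |τ_Q| = 4.

Equivalence classes: [p1], [p2=p4], [p3].
Quotient map π: X → X/∼ sends p1 ↦ [p1], p2 ↦ [p2=p4], p3 ↦ [p3], p4 ↦ [p2=p4].
For each subset V ⊆ X/∼, compute π^{-1}(V) ⊆ X and check whether π^{-1}(V) ∈ τ. V is open in τ_Q iff π^{-1}(V) ∈ τ.
  V = {}: π^{-1}(V) = ∅ ∈ τ ✓.
  V = {[p1]}: π^{-1}(V) = {p1} ∉ τ ✗.
  V = {[p2=p4]}: π^{-1}(V) = {p2, p4} ∈ τ ✓.
  V = {[p1], [p2=p4]}: π^{-1}(V) = {p1, p2, p4} ∉ τ ✗.
  V = {[p3]}: π^{-1}(V) = {p3} ∉ τ ✗.
  V = {[p1], [p3]}: π^{-1}(V) = {p1, p3} ∉ τ ✗.
  V = {[p2=p4], [p3]}: π^{-1}(V) = {p2, p3, p4} ∈ τ ✓.
  V = {[p1], [p2=p4], [p3]}: π^{-1}(V) = {p1, p2, p3, p4} ∈ τ ✓.
Open sets in the quotient: τ_Q = {{}, {[p2=p4]}, {[p2=p4], [p3]}, {[p1], [p2=p4], [p3]}} (4 elements).


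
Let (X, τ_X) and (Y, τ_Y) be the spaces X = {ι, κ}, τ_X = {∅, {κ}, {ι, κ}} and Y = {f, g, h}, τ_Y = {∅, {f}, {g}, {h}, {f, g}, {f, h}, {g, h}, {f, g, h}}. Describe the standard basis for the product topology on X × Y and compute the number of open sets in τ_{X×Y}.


Basis B = {∅ × ∅, {κ} × {f}, {κ} × {g}, {κ} × {h}, {ι, κ} × {f}, {ι, κ} × {g}, {ι, κ} × {h}, {κ} × {f, g}, {κ} × {f, h}, {κ} × {g, h}, {κ} × {f, g, h}, {ι, κ} × {f, g}, {ι, κ} × {f, h}, {ι, κ} × {g, h}, {ι, κ} × {f, g, h}}; |τ_{X×Y}| = 27.

Enumerate products U × V with U ∈ τ_X, V ∈ τ_Y (deduplicated):
  ∅ × ∅ = {} (∅)
  {κ} × {f} = {(κ,f)}
  {κ} × {g} = {(κ,g)}
  {κ} × {h} = {(κ,h)}
  {ι, κ} × {f} = {(ι,f), (κ,f)}
  {ι, κ} × {g} = {(ι,g), (κ,g)}
  {ι, κ} × {h} = {(ι,h), (κ,h)}
  {κ} × {f, g} = {(κ,f), (κ,g)}
  {κ} × {f, h} = {(κ,f), (κ,h)}
  {κ} × {g, h} = {(κ,g), (κ,h)}
  {κ} × {f, g, h} = {(κ,f), (κ,g), (κ,h)}
  {ι, κ} × {f, g} = {(ι,f), (ι,g), (κ,f), (κ,g)}
  {ι, κ} × {f, h} = {(ι,f), (ι,h), (κ,f), (κ,h)}
  {ι, κ} × {g, h} = {(ι,g), (ι,h), (κ,g), (κ,h)}
  {ι, κ} × {f, g, h} = {(ι,f), (ι,g), (ι,h), (κ,f), (κ,g), (κ,h)}
These 15 distinct sets form the basis B.
Close under arbitrary unions to get τ_{X×Y}; counting gives |τ_{X×Y}| = 27.


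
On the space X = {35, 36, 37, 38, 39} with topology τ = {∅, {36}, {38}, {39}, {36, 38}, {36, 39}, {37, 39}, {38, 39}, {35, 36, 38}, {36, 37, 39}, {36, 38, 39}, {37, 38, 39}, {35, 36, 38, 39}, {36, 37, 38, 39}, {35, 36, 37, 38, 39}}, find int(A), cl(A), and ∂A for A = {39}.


int(A) = {39}, cl(A) = {37, 39}, ∂A = {37}.

Closed sets in (X, τ) are complements of opens:
  closed(X, τ) = {∅, {35}, {37}, {35, 36}, {35, 37}, {35, 38}, {37, 39}, {35, 36, 37}, {35, 36, 38}, {35, 37, 38}, {35, 37, 39}, {35, 36, 37, 38}, {35, 36, 37, 39}, {35, 37, 38, 39}, {35, 36, 37, 38, 39}}.
int(A) = ⋃ {U ∈ τ : U ⊆ A}. Opens contained in A: ∅, {39}.
Taking the union of these: int(A) = {39}.
cl(A) = ⋂ {C closed : A ⊆ C}. Closed sets containing A: {37, 39}, {35, 37, 39}, {35, 36, 37, 39}, {35, 37, 38, 39}, {35, 36, 37, 38, 39}.
Intersecting these: cl(A) = {37, 39}.
∂A = cl(A) ∖ int(A) = {37, 39} ∖ {39} = {37}.


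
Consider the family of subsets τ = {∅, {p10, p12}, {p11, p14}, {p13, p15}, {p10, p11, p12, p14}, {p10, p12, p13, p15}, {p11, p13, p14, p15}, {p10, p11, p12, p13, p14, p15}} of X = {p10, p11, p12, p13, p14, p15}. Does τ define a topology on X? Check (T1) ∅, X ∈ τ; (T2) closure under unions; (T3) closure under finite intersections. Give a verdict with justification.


τ IS a topology on X.

Axiom (T1): ∅ ∈ τ? Yes; X ∈ τ? Yes.
Axiom (T2/T3): check pairwise unions and intersections of members of τ.
All pairwise intersections and unions checked — each lies in τ. Therefore τ satisfies (T1), (T2), (T3): it IS a topology on X.


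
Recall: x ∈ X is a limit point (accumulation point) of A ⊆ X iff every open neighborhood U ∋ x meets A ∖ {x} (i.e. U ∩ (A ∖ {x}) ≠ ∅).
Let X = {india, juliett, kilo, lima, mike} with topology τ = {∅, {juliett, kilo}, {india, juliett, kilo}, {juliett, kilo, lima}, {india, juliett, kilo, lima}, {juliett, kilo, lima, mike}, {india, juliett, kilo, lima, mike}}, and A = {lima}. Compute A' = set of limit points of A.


A' = {mike}

For each x ∈ X, list the open sets U ∈ τ with x ∈ U, then check whether U ∩ (A ∖ {x}) ≠ ∅ for every such U.
  x = india: open {india, juliett, kilo} ∋ x has {india, juliett, kilo} ∩ (A ∖ {india}) = ∅, so x is NOT a limit point.
  x = juliett: open {juliett, kilo} ∋ x has {juliett, kilo} ∩ (A ∖ {juliett}) = ∅, so x is NOT a limit point.
  x = kilo: open {juliett, kilo} ∋ x has {juliett, kilo} ∩ (A ∖ {kilo}) = ∅, so x is NOT a limit point.
  x = lima: open {juliett, kilo, lima} ∋ x has {juliett, kilo, lima} ∩ (A ∖ {lima}) = ∅, so x is NOT a limit point.
  x = mike: opens ∋ x are {juliett, kilo, lima, mike}, {india, juliett, kilo, lima, mike}; each meets A ∖ {mike}, so x IS a limit point.
Collecting: A' = {mike}.


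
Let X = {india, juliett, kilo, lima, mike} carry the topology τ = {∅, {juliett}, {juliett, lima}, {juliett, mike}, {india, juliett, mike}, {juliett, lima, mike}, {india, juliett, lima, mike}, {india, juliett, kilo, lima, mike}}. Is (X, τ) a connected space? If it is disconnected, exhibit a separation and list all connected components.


(X, τ) is connected.

Find clopen sets (U ∈ τ with X ∖ U ∈ τ):
  U = ∅, X ∖ U = {india, juliett, kilo, lima, mike} — both open, so U is clopen.
  U = {india, juliett, kilo, lima, mike}, X ∖ U = ∅ — both open, so U is clopen.
Only trivial clopens (∅ and X) exist, so (X, τ) is connected.
Compute connected components by grouping points that agree on all clopens:
  component: {india, juliett, kilo, lima, mike}


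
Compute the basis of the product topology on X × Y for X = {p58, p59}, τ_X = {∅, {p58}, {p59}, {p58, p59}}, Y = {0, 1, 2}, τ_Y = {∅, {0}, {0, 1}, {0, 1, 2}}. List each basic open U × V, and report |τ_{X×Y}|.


Basis B = {∅ × ∅, {p58} × {0}, {p59} × {0}, {p58} × {0, 1}, {p58, p59} × {0}, {p59} × {0, 1}, {p58} × {0, 1, 2}, {p59} × {0, 1, 2}, {p58, p59} × {0, 1}, {p58, p59} × {0, 1, 2}}; |τ_{X×Y}| = 16.

Enumerate products U × V with U ∈ τ_X, V ∈ τ_Y (deduplicated):
  ∅ × ∅ = {} (∅)
  {p58} × {0} = {(p58,0)}
  {p59} × {0} = {(p59,0)}
  {p58} × {0, 1} = {(p58,0), (p58,1)}
  {p58, p59} × {0} = {(p58,0), (p59,0)}
  {p59} × {0, 1} = {(p59,0), (p59,1)}
  {p58} × {0, 1, 2} = {(p58,0), (p58,1), (p58,2)}
  {p59} × {0, 1, 2} = {(p59,0), (p59,1), (p59,2)}
  {p58, p59} × {0, 1} = {(p58,0), (p58,1), (p59,0), (p59,1)}
  {p58, p59} × {0, 1, 2} = {(p58,0), (p58,1), (p58,2), (p59,0), (p59,1), (p59,2)}
These 10 distinct sets form the basis B.
Close under arbitrary unions to get τ_{X×Y}; counting gives |τ_{X×Y}| = 16.


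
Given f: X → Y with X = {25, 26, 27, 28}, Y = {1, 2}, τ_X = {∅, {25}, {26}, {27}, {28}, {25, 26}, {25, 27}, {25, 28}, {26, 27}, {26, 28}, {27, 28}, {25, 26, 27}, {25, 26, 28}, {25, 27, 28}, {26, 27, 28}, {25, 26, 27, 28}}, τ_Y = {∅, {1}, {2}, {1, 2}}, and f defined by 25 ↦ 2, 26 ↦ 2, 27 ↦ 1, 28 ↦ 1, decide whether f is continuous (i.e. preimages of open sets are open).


f IS continuous.

Compute f^{-1}(U) for each U ∈ τ_Y:
  U = ∅: f^{-1}(U) = ∅ ∈ τ_X ✓.
  U = {1}: f^{-1}(U) = {27, 28} ∈ τ_X ✓.
  U = {2}: f^{-1}(U) = {25, 26} ∈ τ_X ✓.
  U = {1, 2}: f^{-1}(U) = {25, 26, 27, 28} ∈ τ_X ✓.
Every preimage lies in τ_X, so f IS continuous.


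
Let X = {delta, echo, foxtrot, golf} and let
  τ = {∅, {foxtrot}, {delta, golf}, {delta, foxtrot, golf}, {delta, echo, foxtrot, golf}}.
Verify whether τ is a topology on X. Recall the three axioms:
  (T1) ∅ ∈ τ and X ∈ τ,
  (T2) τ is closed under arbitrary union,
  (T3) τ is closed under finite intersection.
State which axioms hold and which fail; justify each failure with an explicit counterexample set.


τ IS a topology on X.

Axiom (T1): ∅ ∈ τ? Yes; X ∈ τ? Yes.
Axiom (T2/T3): check pairwise unions and intersections of members of τ.
All pairwise intersections and unions checked — each lies in τ. Therefore τ satisfies (T1), (T2), (T3): it IS a topology on X.


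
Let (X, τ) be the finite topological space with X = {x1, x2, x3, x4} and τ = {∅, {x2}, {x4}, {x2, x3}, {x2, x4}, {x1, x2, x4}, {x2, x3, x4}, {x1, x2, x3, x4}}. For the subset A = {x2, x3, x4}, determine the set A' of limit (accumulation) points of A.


A' = {x1, x3}

For each x ∈ X, list the open sets U ∈ τ with x ∈ U, then check whether U ∩ (A ∖ {x}) ≠ ∅ for every such U.
  x = x1: opens ∋ x are {x1, x2, x4}, {x1, x2, x3, x4}; each meets A ∖ {x1}, so x IS a limit point.
  x = x2: open {x2} ∋ x has {x2} ∩ (A ∖ {x2}) = ∅, so x is NOT a limit point.
  x = x3: opens ∋ x are {x2, x3}, {x2, x3, x4}, {x1, x2, x3, x4}; each meets A ∖ {x3}, so x IS a limit point.
  x = x4: open {x4} ∋ x has {x4} ∩ (A ∖ {x4}) = ∅, so x is NOT a limit point.
Collecting: A' = {x1, x3}.


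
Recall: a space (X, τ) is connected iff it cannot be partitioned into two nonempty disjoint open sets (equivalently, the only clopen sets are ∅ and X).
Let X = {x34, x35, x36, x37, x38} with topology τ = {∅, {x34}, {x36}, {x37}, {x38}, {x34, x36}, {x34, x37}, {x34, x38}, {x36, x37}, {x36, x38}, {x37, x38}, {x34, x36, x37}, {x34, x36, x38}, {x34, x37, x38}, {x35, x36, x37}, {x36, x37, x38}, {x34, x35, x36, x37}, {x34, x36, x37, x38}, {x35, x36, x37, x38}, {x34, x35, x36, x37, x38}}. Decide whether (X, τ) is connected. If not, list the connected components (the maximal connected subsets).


(X, τ) is disconnected; components = [{x34}, {x38}, {x35, x36, x37}].

Find clopen sets (U ∈ τ with X ∖ U ∈ τ):
  U = ∅, X ∖ U = {x34, x35, x36, x37, x38} — both open, so U is clopen.
  U = {x34}, X ∖ U = {x35, x36, x37, x38} — both open, so U is clopen.
  U = {x38}, X ∖ U = {x34, x35, x36, x37} — both open, so U is clopen.
  U = {x34, x38}, X ∖ U = {x35, x36, x37} — both open, so U is clopen.
  U = {x35, x36, x37}, X ∖ U = {x34, x38} — both open, so U is clopen.
  U = {x34, x35, x36, x37}, X ∖ U = {x38} — both open, so U is clopen.
  U = {x35, x36, x37, x38}, X ∖ U = {x34} — both open, so U is clopen.
  U = {x34, x35, x36, x37, x38}, X ∖ U = ∅ — both open, so U is clopen.
Nontrivial clopen(s) exist: e.g. {x35, x36, x37, x38}. So (X, τ) is disconnected.
Compute connected components by grouping points that agree on all clopens:
  component: {x34}
  component: {x38}
  component: {x35, x36, x37}


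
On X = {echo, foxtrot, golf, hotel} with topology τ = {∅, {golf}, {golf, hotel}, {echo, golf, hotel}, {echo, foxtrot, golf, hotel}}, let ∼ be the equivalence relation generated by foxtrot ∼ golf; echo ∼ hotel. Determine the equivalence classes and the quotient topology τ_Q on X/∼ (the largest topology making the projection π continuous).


X/∼ = {[echo=hotel], [foxtrot=golf]}; |τ_Q| = 2.

Equivalence classes: [echo=hotel], [foxtrot=golf].
Quotient map π: X → X/∼ sends echo ↦ [echo=hotel], foxtrot ↦ [foxtrot=golf], golf ↦ [foxtrot=golf], hotel ↦ [echo=hotel].
For each subset V ⊆ X/∼, compute π^{-1}(V) ⊆ X and check whether π^{-1}(V) ∈ τ. V is open in τ_Q iff π^{-1}(V) ∈ τ.
  V = {}: π^{-1}(V) = ∅ ∈ τ ✓.
  V = {[echo=hotel]}: π^{-1}(V) = {echo, hotel} ∉ τ ✗.
  V = {[foxtrot=golf]}: π^{-1}(V) = {foxtrot, golf} ∉ τ ✗.
  V = {[echo=hotel], [foxtrot=golf]}: π^{-1}(V) = {echo, foxtrot, golf, hotel} ∈ τ ✓.
Open sets in the quotient: τ_Q = {{}, {[echo=hotel], [foxtrot=golf]}} (2 elements).


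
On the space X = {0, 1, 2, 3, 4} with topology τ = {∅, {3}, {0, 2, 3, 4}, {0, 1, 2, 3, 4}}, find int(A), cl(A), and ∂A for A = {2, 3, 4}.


int(A) = {3}, cl(A) = {0, 1, 2, 3, 4}, ∂A = {0, 1, 2, 4}.

Closed sets in (X, τ) are complements of opens:
  closed(X, τ) = {∅, {1}, {0, 1, 2, 4}, {0, 1, 2, 3, 4}}.
int(A) = ⋃ {U ∈ τ : U ⊆ A}. Opens contained in A: ∅, {3}.
Taking the union of these: int(A) = {3}.
cl(A) = ⋂ {C closed : A ⊆ C}. Closed sets containing A: {0, 1, 2, 3, 4}.
Intersecting these: cl(A) = {0, 1, 2, 3, 4}.
∂A = cl(A) ∖ int(A) = {0, 1, 2, 3, 4} ∖ {3} = {0, 1, 2, 4}.


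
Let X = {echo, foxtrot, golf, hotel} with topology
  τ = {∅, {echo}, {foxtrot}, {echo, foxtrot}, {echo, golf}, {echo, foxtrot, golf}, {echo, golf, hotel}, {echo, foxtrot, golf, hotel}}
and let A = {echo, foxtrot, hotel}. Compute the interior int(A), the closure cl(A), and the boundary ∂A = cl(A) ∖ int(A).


int(A) = {echo, foxtrot}, cl(A) = {echo, foxtrot, golf, hotel}, ∂A = {golf, hotel}.

Closed sets in (X, τ) are complements of opens:
  closed(X, τ) = {∅, {foxtrot}, {hotel}, {foxtrot, hotel}, {golf, hotel}, {echo, golf, hotel}, {foxtrot, golf, hotel}, {echo, foxtrot, golf, hotel}}.
int(A) = ⋃ {U ∈ τ : U ⊆ A}. Opens contained in A: ∅, {echo}, {foxtrot}, {echo, foxtrot}.
Taking the union of these: int(A) = {echo, foxtrot}.
cl(A) = ⋂ {C closed : A ⊆ C}. Closed sets containing A: {echo, foxtrot, golf, hotel}.
Intersecting these: cl(A) = {echo, foxtrot, golf, hotel}.
∂A = cl(A) ∖ int(A) = {echo, foxtrot, golf, hotel} ∖ {echo, foxtrot} = {golf, hotel}.


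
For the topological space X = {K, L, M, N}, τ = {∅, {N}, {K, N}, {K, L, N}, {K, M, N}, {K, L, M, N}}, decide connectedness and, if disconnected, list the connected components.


(X, τ) is connected.

Find clopen sets (U ∈ τ with X ∖ U ∈ τ):
  U = ∅, X ∖ U = {K, L, M, N} — both open, so U is clopen.
  U = {K, L, M, N}, X ∖ U = ∅ — both open, so U is clopen.
Only trivial clopens (∅ and X) exist, so (X, τ) is connected.
Compute connected components by grouping points that agree on all clopens:
  component: {K, L, M, N}


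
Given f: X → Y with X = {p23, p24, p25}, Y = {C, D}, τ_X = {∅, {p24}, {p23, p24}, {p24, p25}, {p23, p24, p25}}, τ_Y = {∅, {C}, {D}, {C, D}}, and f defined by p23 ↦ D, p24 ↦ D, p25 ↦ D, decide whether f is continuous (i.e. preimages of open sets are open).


f IS continuous.

Compute f^{-1}(U) for each U ∈ τ_Y:
  U = ∅: f^{-1}(U) = ∅ ∈ τ_X ✓.
  U = {C}: f^{-1}(U) = ∅ ∈ τ_X ✓.
  U = {D}: f^{-1}(U) = {p23, p24, p25} ∈ τ_X ✓.
  U = {C, D}: f^{-1}(U) = {p23, p24, p25} ∈ τ_X ✓.
Every preimage lies in τ_X, so f IS continuous.


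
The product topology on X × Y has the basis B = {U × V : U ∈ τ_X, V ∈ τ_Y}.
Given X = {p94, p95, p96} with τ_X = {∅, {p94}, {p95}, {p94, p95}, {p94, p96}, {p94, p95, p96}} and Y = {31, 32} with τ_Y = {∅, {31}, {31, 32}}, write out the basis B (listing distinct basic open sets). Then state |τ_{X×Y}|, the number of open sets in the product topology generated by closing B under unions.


Basis B = {∅ × ∅, {p94} × {31}, {p95} × {31}, {p94} × {31, 32}, {p94, p95} × {31}, {p94, p96} × {31}, {p95} × {31, 32}, {p94, p95, p96} × {31}, {p94, p95} × {31, 32}, {p94, p96} × {31, 32}, {p94, p95, p96} × {31, 32}}; |τ_{X×Y}| = 18.

Enumerate products U × V with U ∈ τ_X, V ∈ τ_Y (deduplicated):
  ∅ × ∅ = {} (∅)
  {p94} × {31} = {(p94,31)}
  {p95} × {31} = {(p95,31)}
  {p94} × {31, 32} = {(p94,31), (p94,32)}
  {p94, p95} × {31} = {(p94,31), (p95,31)}
  {p94, p96} × {31} = {(p94,31), (p96,31)}
  {p95} × {31, 32} = {(p95,31), (p95,32)}
  {p94, p95, p96} × {31} = {(p94,31), (p95,31), (p96,31)}
  {p94, p95} × {31, 32} = {(p94,31), (p94,32), (p95,31), (p95,32)}
  {p94, p96} × {31, 32} = {(p94,31), (p94,32), (p96,31), (p96,32)}
  {p94, p95, p96} × {31, 32} = {(p94,31), (p94,32), (p95,31), (p95,32), (p96,31), (p96,32)}
These 11 distinct sets form the basis B.
Close under arbitrary unions to get τ_{X×Y}; counting gives |τ_{X×Y}| = 18.


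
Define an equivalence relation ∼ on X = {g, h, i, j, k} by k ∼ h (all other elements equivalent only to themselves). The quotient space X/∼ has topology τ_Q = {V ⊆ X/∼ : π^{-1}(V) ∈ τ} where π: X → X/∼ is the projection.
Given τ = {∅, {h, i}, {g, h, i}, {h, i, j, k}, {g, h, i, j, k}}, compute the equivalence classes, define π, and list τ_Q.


X/∼ = {[g], [h=k], [i], [j]}; |τ_Q| = 3.

Equivalence classes: [g], [h=k], [i], [j].
Quotient map π: X → X/∼ sends g ↦ [g], h ↦ [h=k], i ↦ [i], j ↦ [j], k ↦ [h=k].
For each subset V ⊆ X/∼, compute π^{-1}(V) ⊆ X and check whether π^{-1}(V) ∈ τ. V is open in τ_Q iff π^{-1}(V) ∈ τ.
  V = {}: π^{-1}(V) = ∅ ∈ τ ✓.
  V = {[g]}: π^{-1}(V) = {g} ∉ τ ✗.
  V = {[h=k]}: π^{-1}(V) = {h, k} ∉ τ ✗.
  V = {[g], [h=k]}: π^{-1}(V) = {g, h, k} ∉ τ ✗.
  V = {[i]}: π^{-1}(V) = {i} ∉ τ ✗.
  V = {[g], [i]}: π^{-1}(V) = {g, i} ∉ τ ✗.
  V = {[h=k], [i]}: π^{-1}(V) = {h, i, k} ∉ τ ✗.
  V = {[g], [h=k], [i]}: π^{-1}(V) = {g, h, i, k} ∉ τ ✗.
  V = {[j]}: π^{-1}(V) = {j} ∉ τ ✗.
  V = {[g], [j]}: π^{-1}(V) = {g, j} ∉ τ ✗.
  V = {[h=k], [j]}: π^{-1}(V) = {h, j, k} ∉ τ ✗.
  V = {[g], [h=k], [j]}: π^{-1}(V) = {g, h, j, k} ∉ τ ✗.
  V = {[i], [j]}: π^{-1}(V) = {i, j} ∉ τ ✗.
  V = {[g], [i], [j]}: π^{-1}(V) = {g, i, j} ∉ τ ✗.
  V = {[h=k], [i], [j]}: π^{-1}(V) = {h, i, j, k} ∈ τ ✓.
  V = {[g], [h=k], [i], [j]}: π^{-1}(V) = {g, h, i, j, k} ∈ τ ✓.
Open sets in the quotient: τ_Q = {{}, {[h=k], [i], [j]}, {[g], [h=k], [i], [j]}} (3 elements).


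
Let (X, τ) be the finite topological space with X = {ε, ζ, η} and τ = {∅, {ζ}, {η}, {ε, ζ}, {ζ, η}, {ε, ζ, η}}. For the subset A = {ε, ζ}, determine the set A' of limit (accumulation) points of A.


A' = {ε}

For each x ∈ X, list the open sets U ∈ τ with x ∈ U, then check whether U ∩ (A ∖ {x}) ≠ ∅ for every such U.
  x = ε: opens ∋ x are {ε, ζ}, {ε, ζ, η}; each meets A ∖ {ε}, so x IS a limit point.
  x = ζ: open {ζ} ∋ x has {ζ} ∩ (A ∖ {ζ}) = ∅, so x is NOT a limit point.
  x = η: open {η} ∋ x has {η} ∩ (A ∖ {η}) = ∅, so x is NOT a limit point.
Collecting: A' = {ε}.


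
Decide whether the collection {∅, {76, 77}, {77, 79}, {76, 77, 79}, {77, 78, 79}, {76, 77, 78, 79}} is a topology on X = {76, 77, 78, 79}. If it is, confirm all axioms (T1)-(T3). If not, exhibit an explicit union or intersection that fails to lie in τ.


τ is NOT a topology on X.

Axiom (T1): ∅ ∈ τ? Yes; X ∈ τ? Yes.
Axiom (T2/T3): check pairwise unions and intersections of members of τ.
Counterexample for (T3): {76, 77} ∩ {77, 79} = {77} ∉ τ. Therefore τ is NOT a topology.


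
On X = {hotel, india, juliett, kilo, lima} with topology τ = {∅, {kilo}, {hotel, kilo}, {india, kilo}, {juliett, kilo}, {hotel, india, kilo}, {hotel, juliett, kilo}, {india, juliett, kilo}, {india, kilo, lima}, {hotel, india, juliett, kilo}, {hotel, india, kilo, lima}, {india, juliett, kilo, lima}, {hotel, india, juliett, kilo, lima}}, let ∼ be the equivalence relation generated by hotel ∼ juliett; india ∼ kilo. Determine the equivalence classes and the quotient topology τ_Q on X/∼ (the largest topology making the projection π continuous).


X/∼ = {[hotel=juliett], [india=kilo], [lima]}; |τ_Q| = 5.

Equivalence classes: [hotel=juliett], [india=kilo], [lima].
Quotient map π: X → X/∼ sends hotel ↦ [hotel=juliett], india ↦ [india=kilo], juliett ↦ [hotel=juliett], kilo ↦ [india=kilo], lima ↦ [lima].
For each subset V ⊆ X/∼, compute π^{-1}(V) ⊆ X and check whether π^{-1}(V) ∈ τ. V is open in τ_Q iff π^{-1}(V) ∈ τ.
  V = {}: π^{-1}(V) = ∅ ∈ τ ✓.
  V = {[hotel=juliett]}: π^{-1}(V) = {hotel, juliett} ∉ τ ✗.
  V = {[india=kilo]}: π^{-1}(V) = {india, kilo} ∈ τ ✓.
  V = {[hotel=juliett], [india=kilo]}: π^{-1}(V) = {hotel, india, juliett, kilo} ∈ τ ✓.
  V = {[lima]}: π^{-1}(V) = {lima} ∉ τ ✗.
  V = {[hotel=juliett], [lima]}: π^{-1}(V) = {hotel, juliett, lima} ∉ τ ✗.
  V = {[india=kilo], [lima]}: π^{-1}(V) = {india, kilo, lima} ∈ τ ✓.
  V = {[hotel=juliett], [india=kilo], [lima]}: π^{-1}(V) = {hotel, india, juliett, kilo, lima} ∈ τ ✓.
Open sets in the quotient: τ_Q = {{}, {[india=kilo]}, {[hotel=juliett], [india=kilo]}, {[india=kilo], [lima]}, {[hotel=juliett], [india=kilo], [lima]}} (5 elements).


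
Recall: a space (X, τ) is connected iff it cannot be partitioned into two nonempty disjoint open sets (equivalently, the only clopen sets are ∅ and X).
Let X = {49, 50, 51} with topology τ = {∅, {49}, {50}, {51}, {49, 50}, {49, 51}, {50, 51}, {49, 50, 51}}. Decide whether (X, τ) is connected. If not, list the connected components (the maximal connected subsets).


(X, τ) is disconnected; components = [{49}, {50}, {51}].

Find clopen sets (U ∈ τ with X ∖ U ∈ τ):
  U = ∅, X ∖ U = {49, 50, 51} — both open, so U is clopen.
  U = {49}, X ∖ U = {50, 51} — both open, so U is clopen.
  U = {50}, X ∖ U = {49, 51} — both open, so U is clopen.
  U = {51}, X ∖ U = {49, 50} — both open, so U is clopen.
  U = {49, 50}, X ∖ U = {51} — both open, so U is clopen.
  U = {49, 51}, X ∖ U = {50} — both open, so U is clopen.
  U = {50, 51}, X ∖ U = {49} — both open, so U is clopen.
  U = {49, 50, 51}, X ∖ U = ∅ — both open, so U is clopen.
Nontrivial clopen(s) exist: e.g. {50}. So (X, τ) is disconnected.
Compute connected components by grouping points that agree on all clopens:
  component: {49}
  component: {50}
  component: {51}


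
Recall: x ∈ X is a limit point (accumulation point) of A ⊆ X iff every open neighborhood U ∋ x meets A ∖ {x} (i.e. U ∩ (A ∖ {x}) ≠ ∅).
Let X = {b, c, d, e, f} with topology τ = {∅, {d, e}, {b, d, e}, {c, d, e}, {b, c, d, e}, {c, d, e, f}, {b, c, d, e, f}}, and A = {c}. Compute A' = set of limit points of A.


A' = {f}

For each x ∈ X, list the open sets U ∈ τ with x ∈ U, then check whether U ∩ (A ∖ {x}) ≠ ∅ for every such U.
  x = b: open {b, d, e} ∋ x has {b, d, e} ∩ (A ∖ {b}) = ∅, so x is NOT a limit point.
  x = c: open {c, d, e} ∋ x has {c, d, e} ∩ (A ∖ {c}) = ∅, so x is NOT a limit point.
  x = d: open {d, e} ∋ x has {d, e} ∩ (A ∖ {d}) = ∅, so x is NOT a limit point.
  x = e: open {d, e} ∋ x has {d, e} ∩ (A ∖ {e}) = ∅, so x is NOT a limit point.
  x = f: opens ∋ x are {c, d, e, f}, {b, c, d, e, f}; each meets A ∖ {f}, so x IS a limit point.
Collecting: A' = {f}.


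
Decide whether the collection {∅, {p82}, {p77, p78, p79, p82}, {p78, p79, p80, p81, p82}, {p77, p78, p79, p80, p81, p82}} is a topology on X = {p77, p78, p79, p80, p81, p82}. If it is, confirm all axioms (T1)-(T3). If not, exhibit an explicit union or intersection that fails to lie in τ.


τ is NOT a topology on X.

Axiom (T1): ∅ ∈ τ? Yes; X ∈ τ? Yes.
Axiom (T2/T3): check pairwise unions and intersections of members of τ.
Counterexample for (T3): {p77, p78, p79, p82} ∩ {p78, p79, p80, p81, p82} = {p78, p79, p82} ∉ τ. Therefore τ is NOT a topology.


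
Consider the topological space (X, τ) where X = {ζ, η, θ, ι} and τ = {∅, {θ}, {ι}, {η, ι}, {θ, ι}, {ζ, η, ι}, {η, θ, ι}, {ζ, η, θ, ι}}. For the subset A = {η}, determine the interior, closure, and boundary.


int(A) = ∅, cl(A) = {ζ, η}, ∂A = {ζ, η}.

Closed sets in (X, τ) are complements of opens:
  closed(X, τ) = {∅, {ζ}, {θ}, {ζ, η}, {ζ, θ}, {ζ, η, θ}, {ζ, η, ι}, {ζ, η, θ, ι}}.
int(A) = ⋃ {U ∈ τ : U ⊆ A}. Opens contained in A: ∅.
Taking the union of these: int(A) = ∅.
cl(A) = ⋂ {C closed : A ⊆ C}. Closed sets containing A: {ζ, η}, {ζ, η, θ}, {ζ, η, ι}, {ζ, η, θ, ι}.
Intersecting these: cl(A) = {ζ, η}.
∂A = cl(A) ∖ int(A) = {ζ, η} ∖ ∅ = {ζ, η}.


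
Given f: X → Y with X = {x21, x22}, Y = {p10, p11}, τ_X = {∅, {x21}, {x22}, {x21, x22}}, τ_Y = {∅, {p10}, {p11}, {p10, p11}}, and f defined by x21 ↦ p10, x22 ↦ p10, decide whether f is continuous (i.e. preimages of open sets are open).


f IS continuous.

Compute f^{-1}(U) for each U ∈ τ_Y:
  U = ∅: f^{-1}(U) = ∅ ∈ τ_X ✓.
  U = {p10}: f^{-1}(U) = {x21, x22} ∈ τ_X ✓.
  U = {p11}: f^{-1}(U) = ∅ ∈ τ_X ✓.
  U = {p10, p11}: f^{-1}(U) = {x21, x22} ∈ τ_X ✓.
Every preimage lies in τ_X, so f IS continuous.


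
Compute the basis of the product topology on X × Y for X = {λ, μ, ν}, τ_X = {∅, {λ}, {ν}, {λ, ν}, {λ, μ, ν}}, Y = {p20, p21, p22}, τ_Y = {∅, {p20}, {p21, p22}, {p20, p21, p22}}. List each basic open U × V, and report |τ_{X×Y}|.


Basis B = {∅ × ∅, {λ} × {p20}, {ν} × {p20}, {λ, ν} × {p20}, {λ} × {p21, p22}, {ν} × {p21, p22}, {λ} × {p20, p21, p22}, {λ, μ, ν} × {p20}, {ν} × {p20, p21, p22}, {λ, ν} × {p21, p22}, {λ, ν} × {p20, p21, p22}, {λ, μ, ν} × {p21, p22}, {λ, μ, ν} × {p20, p21, p22}}; |τ_{X×Y}| = 25.

Enumerate products U × V with U ∈ τ_X, V ∈ τ_Y (deduplicated):
  ∅ × ∅ = {} (∅)
  {λ} × {p20} = {(λ,p20)}
  {ν} × {p20} = {(ν,p20)}
  {λ, ν} × {p20} = {(λ,p20), (ν,p20)}
  {λ} × {p21, p22} = {(λ,p21), (λ,p22)}
  {ν} × {p21, p22} = {(ν,p21), (ν,p22)}
  {λ} × {p20, p21, p22} = {(λ,p20), (λ,p21), (λ,p22)}
  {λ, μ, ν} × {p20} = {(λ,p20), (μ,p20), (ν,p20)}
  {ν} × {p20, p21, p22} = {(ν,p20), (ν,p21), (ν,p22)}
  {λ, ν} × {p21, p22} = {(λ,p21), (λ,p22), (ν,p21), (ν,p22)}
  {λ, ν} × {p20, p21, p22} = {(λ,p20), (λ,p21), (λ,p22), (ν,p20), (ν,p21), (ν,p22)}
  {λ, μ, ν} × {p21, p22} = {(λ,p21), (λ,p22), (μ,p21), (μ,p22), (ν,p21), (ν,p22)}
  {λ, μ, ν} × {p20, p21, p22} = {(λ,p20), (λ,p21), (λ,p22), (μ,p20), (μ,p21), (μ,p22), (ν,p20), (ν,p21), (ν,p22)}
These 13 distinct sets form the basis B.
Close under arbitrary unions to get τ_{X×Y}; counting gives |τ_{X×Y}| = 25.


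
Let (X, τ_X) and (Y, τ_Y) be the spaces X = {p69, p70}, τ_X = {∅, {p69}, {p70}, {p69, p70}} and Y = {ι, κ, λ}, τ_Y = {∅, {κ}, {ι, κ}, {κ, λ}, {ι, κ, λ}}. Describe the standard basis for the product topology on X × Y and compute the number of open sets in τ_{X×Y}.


Basis B = {∅ × ∅, {p69} × {κ}, {p70} × {κ}, {p69} × {ι, κ}, {p69} × {κ, λ}, {p69, p70} × {κ}, {p70} × {ι, κ}, {p70} × {κ, λ}, {p69} × {ι, κ, λ}, {p70} × {ι, κ, λ}, {p69, p70} × {ι, κ}, {p69, p70} × {κ, λ}, {p69, p70} × {ι, κ, λ}}; |τ_{X×Y}| = 25.

Enumerate products U × V with U ∈ τ_X, V ∈ τ_Y (deduplicated):
  ∅ × ∅ = {} (∅)
  {p69} × {κ} = {(p69,κ)}
  {p70} × {κ} = {(p70,κ)}
  {p69} × {ι, κ} = {(p69,ι), (p69,κ)}
  {p69} × {κ, λ} = {(p69,κ), (p69,λ)}
  {p69, p70} × {κ} = {(p69,κ), (p70,κ)}
  {p70} × {ι, κ} = {(p70,ι), (p70,κ)}
  {p70} × {κ, λ} = {(p70,κ), (p70,λ)}
  {p69} × {ι, κ, λ} = {(p69,ι), (p69,κ), (p69,λ)}
  {p70} × {ι, κ, λ} = {(p70,ι), (p70,κ), (p70,λ)}
  {p69, p70} × {ι, κ} = {(p69,ι), (p69,κ), (p70,ι), (p70,κ)}
  {p69, p70} × {κ, λ} = {(p69,κ), (p69,λ), (p70,κ), (p70,λ)}
  {p69, p70} × {ι, κ, λ} = {(p69,ι), (p69,κ), (p69,λ), (p70,ι), (p70,κ), (p70,λ)}
These 13 distinct sets form the basis B.
Close under arbitrary unions to get τ_{X×Y}; counting gives |τ_{X×Y}| = 25.


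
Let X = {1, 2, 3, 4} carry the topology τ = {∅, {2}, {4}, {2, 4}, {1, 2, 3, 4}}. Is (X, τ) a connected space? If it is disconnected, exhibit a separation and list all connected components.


(X, τ) is connected.

Find clopen sets (U ∈ τ with X ∖ U ∈ τ):
  U = ∅, X ∖ U = {1, 2, 3, 4} — both open, so U is clopen.
  U = {1, 2, 3, 4}, X ∖ U = ∅ — both open, so U is clopen.
Only trivial clopens (∅ and X) exist, so (X, τ) is connected.
Compute connected components by grouping points that agree on all clopens:
  component: {1, 2, 3, 4}


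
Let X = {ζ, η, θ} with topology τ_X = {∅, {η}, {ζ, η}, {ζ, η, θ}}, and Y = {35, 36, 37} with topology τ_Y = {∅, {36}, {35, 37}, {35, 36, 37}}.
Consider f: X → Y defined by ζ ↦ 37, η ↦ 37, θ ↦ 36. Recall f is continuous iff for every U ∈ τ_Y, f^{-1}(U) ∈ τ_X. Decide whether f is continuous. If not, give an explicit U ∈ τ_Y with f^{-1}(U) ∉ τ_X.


f is NOT continuous.

Compute f^{-1}(U) for each U ∈ τ_Y:
  U = ∅: f^{-1}(U) = ∅ ∈ τ_X ✓.
  U = {36}: f^{-1}(U) = {θ} ∉ τ_X ✗.
  U = {35, 37}: f^{-1}(U) = {ζ, η} ∈ τ_X ✓.
  U = {35, 36, 37}: f^{-1}(U) = {ζ, η, θ} ∈ τ_X ✓.
Found U = {36} with f^{-1}(U) = {θ} not in τ_X. Therefore f is NOT continuous.


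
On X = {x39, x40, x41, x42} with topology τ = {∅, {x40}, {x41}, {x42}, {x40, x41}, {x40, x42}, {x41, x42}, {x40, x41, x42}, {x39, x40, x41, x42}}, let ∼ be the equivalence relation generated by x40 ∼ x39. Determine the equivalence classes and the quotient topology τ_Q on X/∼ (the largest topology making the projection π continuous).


X/∼ = {[x39=x40], [x41], [x42]}; |τ_Q| = 5.

Equivalence classes: [x39=x40], [x41], [x42].
Quotient map π: X → X/∼ sends x39 ↦ [x39=x40], x40 ↦ [x39=x40], x41 ↦ [x41], x42 ↦ [x42].
For each subset V ⊆ X/∼, compute π^{-1}(V) ⊆ X and check whether π^{-1}(V) ∈ τ. V is open in τ_Q iff π^{-1}(V) ∈ τ.
  V = {}: π^{-1}(V) = ∅ ∈ τ ✓.
  V = {[x39=x40]}: π^{-1}(V) = {x39, x40} ∉ τ ✗.
  V = {[x41]}: π^{-1}(V) = {x41} ∈ τ ✓.
  V = {[x39=x40], [x41]}: π^{-1}(V) = {x39, x40, x41} ∉ τ ✗.
  V = {[x42]}: π^{-1}(V) = {x42} ∈ τ ✓.
  V = {[x39=x40], [x42]}: π^{-1}(V) = {x39, x40, x42} ∉ τ ✗.
  V = {[x41], [x42]}: π^{-1}(V) = {x41, x42} ∈ τ ✓.
  V = {[x39=x40], [x41], [x42]}: π^{-1}(V) = {x39, x40, x41, x42} ∈ τ ✓.
Open sets in the quotient: τ_Q = {{}, {[x41]}, {[x42]}, {[x41], [x42]}, {[x39=x40], [x41], [x42]}} (5 elements).


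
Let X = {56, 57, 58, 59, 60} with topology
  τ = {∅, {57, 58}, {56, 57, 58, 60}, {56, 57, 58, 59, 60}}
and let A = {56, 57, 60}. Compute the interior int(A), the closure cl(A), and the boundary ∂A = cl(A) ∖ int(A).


int(A) = ∅, cl(A) = {56, 57, 58, 59, 60}, ∂A = {56, 57, 58, 59, 60}.

Closed sets in (X, τ) are complements of opens:
  closed(X, τ) = {∅, {59}, {56, 59, 60}, {56, 57, 58, 59, 60}}.
int(A) = ⋃ {U ∈ τ : U ⊆ A}. Opens contained in A: ∅.
Taking the union of these: int(A) = ∅.
cl(A) = ⋂ {C closed : A ⊆ C}. Closed sets containing A: {56, 57, 58, 59, 60}.
Intersecting these: cl(A) = {56, 57, 58, 59, 60}.
∂A = cl(A) ∖ int(A) = {56, 57, 58, 59, 60} ∖ ∅ = {56, 57, 58, 59, 60}.
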